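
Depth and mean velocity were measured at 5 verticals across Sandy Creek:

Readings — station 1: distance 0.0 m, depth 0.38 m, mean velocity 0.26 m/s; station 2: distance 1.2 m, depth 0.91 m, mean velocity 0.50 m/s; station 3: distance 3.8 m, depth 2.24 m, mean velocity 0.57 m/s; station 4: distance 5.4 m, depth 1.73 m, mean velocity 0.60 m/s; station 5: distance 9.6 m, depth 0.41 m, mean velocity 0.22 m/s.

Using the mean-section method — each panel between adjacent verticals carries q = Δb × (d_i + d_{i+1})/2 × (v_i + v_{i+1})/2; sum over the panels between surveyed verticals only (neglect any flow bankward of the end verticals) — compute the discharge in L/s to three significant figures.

Panel 1-2: Δb = 1.2 m, d̄ = (0.38+0.91)/2 = 0.645, v̄ = (0.26+0.50)/2 = 0.38 → q = 1.2×0.645×0.38 = 0.2941 m³/s
Panel 2-3: Δb = 2.6 m, d̄ = (0.91+2.24)/2 = 1.575, v̄ = (0.50+0.57)/2 = 0.535 → q = 2.6×1.575×0.535 = 2.191 m³/s
Panel 3-4: Δb = 1.6 m, d̄ = (2.24+1.73)/2 = 1.985, v̄ = (0.57+0.60)/2 = 0.585 → q = 1.6×1.985×0.585 = 1.858 m³/s
Panel 4-5: Δb = 4.2 m, d̄ = (1.73+0.41)/2 = 1.07, v̄ = (0.60+0.22)/2 = 0.41 → q = 4.2×1.07×0.41 = 1.843 m³/s
Q = Σ q = 6.185 m³/s
= 6.185 × 1000 = 6185 L/s

6190 L/s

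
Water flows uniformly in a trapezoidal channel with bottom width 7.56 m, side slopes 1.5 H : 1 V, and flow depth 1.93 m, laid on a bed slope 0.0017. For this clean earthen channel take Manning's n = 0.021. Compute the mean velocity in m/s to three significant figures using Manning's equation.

2.45 m/s

A = (b + z·y)·y = (7.56 + 1.5×1.93)×1.93 = 20.18 m²
P = b + 2y√(1+z²) = 7.56 + 2×1.93×√(1+1.5²) = 14.52 m
R = A/P = 20.18/14.52 = 1.390 m
Q = (1/n)·A·R^(2/3)·S^(1/2) = (1/0.021) × 20.18 × 1.390^(2/3) × 0.0017^(1/2) = 49.34 m³/s
V = Q/A = 49.34/20.18 = 2.445 m/s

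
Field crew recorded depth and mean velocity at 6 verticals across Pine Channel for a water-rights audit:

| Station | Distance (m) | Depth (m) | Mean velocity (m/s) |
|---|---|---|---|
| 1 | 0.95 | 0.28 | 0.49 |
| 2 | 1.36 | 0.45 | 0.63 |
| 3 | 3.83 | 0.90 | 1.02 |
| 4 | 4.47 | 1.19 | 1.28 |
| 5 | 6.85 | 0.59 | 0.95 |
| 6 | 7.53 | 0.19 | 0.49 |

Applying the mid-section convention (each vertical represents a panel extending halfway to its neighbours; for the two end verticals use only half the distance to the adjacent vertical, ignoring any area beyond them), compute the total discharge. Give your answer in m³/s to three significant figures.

5.05 m³/s

w_1 = (1.36 − 0.95)/2 = 0.205 m; q_1 = 0.49 × 0.28 × 0.205 = 0.02813 m³/s
w_2 = (3.83 − 0.95)/2 = 1.44 m; q_2 = 0.63 × 0.45 × 1.44 = 0.4082 m³/s
w_3 = (4.47 − 1.36)/2 = 1.555 m; q_3 = 1.02 × 0.90 × 1.555 = 1.427 m³/s
w_4 = (6.85 − 3.83)/2 = 1.51 m; q_4 = 1.28 × 1.19 × 1.51 = 2.300 m³/s
w_5 = (7.53 − 4.47)/2 = 1.53 m; q_5 = 0.95 × 0.59 × 1.53 = 0.8576 m³/s
w_6 = (7.53 − 6.85)/2 = 0.34 m; q_6 = 0.49 × 0.19 × 0.34 = 0.03165 m³/s
Q = Σ qᵢ = 5.053 m³/s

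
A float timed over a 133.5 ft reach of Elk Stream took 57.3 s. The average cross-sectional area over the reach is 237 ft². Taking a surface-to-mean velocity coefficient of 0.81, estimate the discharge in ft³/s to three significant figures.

v_surface = L / t̄ = 133.5 / 57.3 = 2.330 ft/s
v_mean = 0.81 × 2.330 = 1.887 ft/s
Q = A × v_mean = 237 × 1.887 = 447.3 ft³/s

447 ft³/s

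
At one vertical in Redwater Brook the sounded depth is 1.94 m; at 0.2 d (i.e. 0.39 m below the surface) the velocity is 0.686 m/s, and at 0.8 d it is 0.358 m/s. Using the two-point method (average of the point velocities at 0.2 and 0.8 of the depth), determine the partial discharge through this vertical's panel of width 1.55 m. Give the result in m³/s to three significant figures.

v̄ = (0.686 + 0.358) / 2 = 0.5220 m/s
q = v̄ × d × w = 0.5220 × 1.94 × 1.55 = 1.570 m³/s

1.57 m³/s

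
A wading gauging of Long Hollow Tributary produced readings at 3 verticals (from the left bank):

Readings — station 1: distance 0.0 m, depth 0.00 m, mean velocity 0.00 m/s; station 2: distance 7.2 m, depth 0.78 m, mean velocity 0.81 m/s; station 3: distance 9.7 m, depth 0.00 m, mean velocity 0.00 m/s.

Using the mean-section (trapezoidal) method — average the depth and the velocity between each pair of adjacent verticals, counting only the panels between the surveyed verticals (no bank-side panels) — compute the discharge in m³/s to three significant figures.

1.53 m³/s

Panel 1-2: Δb = 7.2 m, d̄ = (0.00+0.78)/2 = 0.39, v̄ = (0.00+0.81)/2 = 0.405 → q = 7.2×0.39×0.405 = 1.137 m³/s
Panel 2-3: Δb = 2.5 m, d̄ = (0.78+0.00)/2 = 0.39, v̄ = (0.81+0.00)/2 = 0.405 → q = 2.5×0.39×0.405 = 0.3949 m³/s
Q = Σ q = 1.532 m³/s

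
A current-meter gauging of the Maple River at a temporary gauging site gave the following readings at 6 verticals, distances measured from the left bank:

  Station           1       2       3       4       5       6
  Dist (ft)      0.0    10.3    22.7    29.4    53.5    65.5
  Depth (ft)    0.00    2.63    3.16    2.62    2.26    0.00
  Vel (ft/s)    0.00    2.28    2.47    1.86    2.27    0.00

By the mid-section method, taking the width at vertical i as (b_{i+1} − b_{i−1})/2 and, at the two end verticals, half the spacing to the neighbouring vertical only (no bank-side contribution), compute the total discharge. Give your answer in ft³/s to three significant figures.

w_2 = (22.7 − 0.0)/2 = 11.35 ft; q_2 = 2.28 × 2.63 × 11.35 = 68.06 ft³/s
w_3 = (29.4 − 10.3)/2 = 9.55 ft; q_3 = 2.47 × 3.16 × 9.55 = 74.54 ft³/s
w_4 = (53.5 − 22.7)/2 = 15.4 ft; q_4 = 1.86 × 2.62 × 15.4 = 75.05 ft³/s
w_5 = (65.5 − 29.4)/2 = 18.05 ft; q_5 = 2.27 × 2.26 × 18.05 = 92.60 ft³/s
Stations 1, 6 contribute zero (depth or velocity is 0).
Q = Σ qᵢ = 310.2 ft³/s

310 ft³/s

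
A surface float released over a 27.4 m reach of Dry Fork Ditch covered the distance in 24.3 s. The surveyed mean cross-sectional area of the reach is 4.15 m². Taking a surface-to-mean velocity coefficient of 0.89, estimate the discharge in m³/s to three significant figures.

v_surface = L / t̄ = 27.4 / 24.3 = 1.128 m/s
v_mean = 0.89 × 1.128 = 1.004 m/s
Q = A × v_mean = 4.15 × 1.004 = 4.165 m³/s

4.16 m³/s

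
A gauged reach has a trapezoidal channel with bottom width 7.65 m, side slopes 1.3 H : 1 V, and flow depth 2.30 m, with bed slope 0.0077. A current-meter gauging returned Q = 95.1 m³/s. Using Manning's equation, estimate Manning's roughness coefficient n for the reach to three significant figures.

A = (b + z·y)·y = (7.65 + 1.3×2.30)×2.30 = 24.47 m²
P = b + 2y√(1+z²) = 7.65 + 2×2.30×√(1+1.3²) = 15.19 m
R = A/P = 24.47/15.19 = 1.611 m
n = (1/Q)·A·R^(2/3)·S^(1/2) = (1/95.1) × 24.47 × 1.374 × 0.08775 = 0.03103

0.0310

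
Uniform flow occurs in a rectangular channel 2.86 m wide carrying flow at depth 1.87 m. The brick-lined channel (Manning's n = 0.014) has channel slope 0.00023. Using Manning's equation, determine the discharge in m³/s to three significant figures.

5.04 m³/s

A = b·y = 2.86 × 1.87 = 5.348 m²
P = b + 2y = 2.86 + 2×1.87 = 6.600 m
R = A/P = 5.348/6.600 = 0.8103 m
Q = (1/n)·A·R^(2/3)·S^(1/2) = (1/0.014) × 5.348 × 0.8103^(2/3) × 0.00023^(1/2) = 5.036 m³/s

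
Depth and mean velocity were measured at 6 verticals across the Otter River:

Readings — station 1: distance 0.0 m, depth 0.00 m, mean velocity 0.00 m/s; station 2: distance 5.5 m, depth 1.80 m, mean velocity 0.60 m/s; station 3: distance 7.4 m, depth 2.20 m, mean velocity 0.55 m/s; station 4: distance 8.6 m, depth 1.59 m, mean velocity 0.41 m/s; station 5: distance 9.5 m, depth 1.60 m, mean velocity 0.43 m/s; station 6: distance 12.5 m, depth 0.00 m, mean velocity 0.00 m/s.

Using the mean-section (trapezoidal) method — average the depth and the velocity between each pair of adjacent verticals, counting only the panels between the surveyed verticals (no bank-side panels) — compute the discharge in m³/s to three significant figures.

Panel 1-2: Δb = 5.5 m, d̄ = (0.00+1.80)/2 = 0.9, v̄ = (0.00+0.60)/2 = 0.3 → q = 5.5×0.9×0.3 = 1.485 m³/s
Panel 2-3: Δb = 1.9 m, d̄ = (1.80+2.20)/2 = 2, v̄ = (0.60+0.55)/2 = 0.575 → q = 1.9×2×0.575 = 2.185 m³/s
Panel 3-4: Δb = 1.2 m, d̄ = (2.20+1.59)/2 = 1.895, v̄ = (0.55+0.41)/2 = 0.48 → q = 1.2×1.895×0.48 = 1.092 m³/s
Panel 4-5: Δb = 0.9 m, d̄ = (1.59+1.60)/2 = 1.595, v̄ = (0.41+0.43)/2 = 0.42 → q = 0.9×1.595×0.42 = 0.6029 m³/s
Panel 5-6: Δb = 3 m, d̄ = (1.60+0.00)/2 = 0.8, v̄ = (0.43+0.00)/2 = 0.215 → q = 3×0.8×0.215 = 0.5160 m³/s
Q = Σ q = 5.880 m³/s

5.88 m³/s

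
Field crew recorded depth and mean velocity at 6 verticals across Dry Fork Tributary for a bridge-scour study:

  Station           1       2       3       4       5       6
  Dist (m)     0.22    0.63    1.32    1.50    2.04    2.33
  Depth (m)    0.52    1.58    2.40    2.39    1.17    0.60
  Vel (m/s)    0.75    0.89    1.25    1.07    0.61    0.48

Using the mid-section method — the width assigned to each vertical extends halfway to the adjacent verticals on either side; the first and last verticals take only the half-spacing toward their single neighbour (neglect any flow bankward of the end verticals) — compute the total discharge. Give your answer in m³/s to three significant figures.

3.42 m³/s

w_1 = (0.63 − 0.22)/2 = 0.205 m; q_1 = 0.75 × 0.52 × 0.205 = 0.07995 m³/s
w_2 = (1.32 − 0.22)/2 = 0.55 m; q_2 = 0.89 × 1.58 × 0.55 = 0.7734 m³/s
w_3 = (1.50 − 0.63)/2 = 0.435 m; q_3 = 1.25 × 2.40 × 0.435 = 1.305 m³/s
w_4 = (2.04 − 1.32)/2 = 0.36 m; q_4 = 1.07 × 2.39 × 0.36 = 0.9206 m³/s
w_5 = (2.33 − 1.50)/2 = 0.415 m; q_5 = 0.61 × 1.17 × 0.415 = 0.2962 m³/s
w_6 = (2.33 − 2.04)/2 = 0.145 m; q_6 = 0.48 × 0.60 × 0.145 = 0.04176 m³/s
Q = Σ qᵢ = 3.417 m³/s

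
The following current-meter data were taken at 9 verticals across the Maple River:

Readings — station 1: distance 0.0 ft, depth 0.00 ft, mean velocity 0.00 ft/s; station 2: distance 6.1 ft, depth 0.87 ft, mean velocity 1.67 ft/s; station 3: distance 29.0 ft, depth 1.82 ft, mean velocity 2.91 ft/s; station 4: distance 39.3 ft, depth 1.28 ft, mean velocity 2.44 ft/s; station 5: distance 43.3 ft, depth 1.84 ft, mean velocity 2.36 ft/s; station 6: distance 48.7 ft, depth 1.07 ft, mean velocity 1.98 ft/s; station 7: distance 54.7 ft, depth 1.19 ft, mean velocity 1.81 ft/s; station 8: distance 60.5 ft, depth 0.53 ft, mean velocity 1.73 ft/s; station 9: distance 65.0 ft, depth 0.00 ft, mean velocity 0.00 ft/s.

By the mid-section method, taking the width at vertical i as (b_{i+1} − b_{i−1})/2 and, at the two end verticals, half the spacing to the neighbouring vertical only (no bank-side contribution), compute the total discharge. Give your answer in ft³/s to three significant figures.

181 ft³/s

w_2 = (29.0 − 0.0)/2 = 14.5 ft; q_2 = 1.67 × 0.87 × 14.5 = 21.07 ft³/s
w_3 = (39.3 − 6.1)/2 = 16.6 ft; q_3 = 2.91 × 1.82 × 16.6 = 87.92 ft³/s
w_4 = (43.3 − 29.0)/2 = 7.15 ft; q_4 = 2.44 × 1.28 × 7.15 = 22.33 ft³/s
w_5 = (48.7 − 39.3)/2 = 4.7 ft; q_5 = 2.36 × 1.84 × 4.7 = 20.41 ft³/s
w_6 = (54.7 − 43.3)/2 = 5.7 ft; q_6 = 1.98 × 1.07 × 5.7 = 12.08 ft³/s
w_7 = (60.5 − 48.7)/2 = 5.9 ft; q_7 = 1.81 × 1.19 × 5.9 = 12.71 ft³/s
w_8 = (65.0 − 54.7)/2 = 5.15 ft; q_8 = 1.73 × 0.53 × 5.15 = 4.722 ft³/s
Stations 1, 9 contribute zero (depth or velocity is 0).
Q = Σ qᵢ = 181.2 ft³/s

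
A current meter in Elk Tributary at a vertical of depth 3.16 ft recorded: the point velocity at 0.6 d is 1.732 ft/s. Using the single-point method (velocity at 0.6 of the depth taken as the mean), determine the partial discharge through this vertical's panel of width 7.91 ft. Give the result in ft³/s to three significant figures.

43.3 ft³/s

v̄ = v₀.₆ = 1.732 ft/s
q = v̄ × d × w = 1.732 × 3.16 × 7.91 = 43.29 ft³/s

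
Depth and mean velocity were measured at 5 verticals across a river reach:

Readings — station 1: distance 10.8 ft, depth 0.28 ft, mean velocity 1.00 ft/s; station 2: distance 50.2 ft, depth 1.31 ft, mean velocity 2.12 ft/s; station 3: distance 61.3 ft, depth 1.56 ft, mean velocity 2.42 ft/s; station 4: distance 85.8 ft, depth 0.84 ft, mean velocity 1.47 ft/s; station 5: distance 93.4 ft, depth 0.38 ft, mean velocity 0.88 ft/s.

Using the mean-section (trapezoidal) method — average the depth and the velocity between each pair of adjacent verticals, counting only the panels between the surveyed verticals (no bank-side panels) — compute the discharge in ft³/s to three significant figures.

Panel 1-2: Δb = 39.4 ft, d̄ = (0.28+1.31)/2 = 0.795, v̄ = (1.00+2.12)/2 = 1.56 → q = 39.4×0.795×1.56 = 48.86 ft³/s
Panel 2-3: Δb = 11.1 ft, d̄ = (1.31+1.56)/2 = 1.435, v̄ = (2.12+2.42)/2 = 2.27 → q = 11.1×1.435×2.27 = 36.16 ft³/s
Panel 3-4: Δb = 24.5 ft, d̄ = (1.56+0.84)/2 = 1.2, v̄ = (2.42+1.47)/2 = 1.945 → q = 24.5×1.2×1.945 = 57.18 ft³/s
Panel 4-5: Δb = 7.6 ft, d̄ = (0.84+0.38)/2 = 0.61, v̄ = (1.47+0.88)/2 = 1.175 → q = 7.6×0.61×1.175 = 5.447 ft³/s
Q = Σ q = 147.7 ft³/s

148 ft³/s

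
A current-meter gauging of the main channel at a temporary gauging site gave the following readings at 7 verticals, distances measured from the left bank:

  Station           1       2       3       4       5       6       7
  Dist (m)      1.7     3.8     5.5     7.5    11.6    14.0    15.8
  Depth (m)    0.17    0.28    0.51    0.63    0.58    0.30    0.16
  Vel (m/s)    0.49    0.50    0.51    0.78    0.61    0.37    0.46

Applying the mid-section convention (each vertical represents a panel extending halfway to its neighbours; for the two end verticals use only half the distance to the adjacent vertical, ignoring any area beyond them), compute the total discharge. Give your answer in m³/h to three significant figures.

w_1 = (3.8 − 1.7)/2 = 1.05 m; q_1 = 0.49 × 0.17 × 1.05 = 0.08747 m³/s
w_2 = (5.5 − 1.7)/2 = 1.9 m; q_2 = 0.50 × 0.28 × 1.9 = 0.2660 m³/s
w_3 = (7.5 − 3.8)/2 = 1.85 m; q_3 = 0.51 × 0.51 × 1.85 = 0.4812 m³/s
w_4 = (11.6 − 5.5)/2 = 3.05 m; q_4 = 0.78 × 0.63 × 3.05 = 1.499 m³/s
w_5 = (14.0 − 7.5)/2 = 3.25 m; q_5 = 0.61 × 0.58 × 3.25 = 1.150 m³/s
w_6 = (15.8 − 11.6)/2 = 2.1 m; q_6 = 0.37 × 0.30 × 2.1 = 0.2331 m³/s
w_7 = (15.8 − 14.0)/2 = 0.9 m; q_7 = 0.46 × 0.16 × 0.9 = 0.06624 m³/s
Q = Σ qᵢ = 3.783 m³/s
= 3.783 × 3600 = 13620 m³/h

13600 m³/h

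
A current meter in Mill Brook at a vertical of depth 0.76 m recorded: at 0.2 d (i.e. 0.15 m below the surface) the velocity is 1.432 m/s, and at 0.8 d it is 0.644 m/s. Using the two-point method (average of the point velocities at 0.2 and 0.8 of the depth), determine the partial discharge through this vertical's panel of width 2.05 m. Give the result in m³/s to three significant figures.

1.62 m³/s

v̄ = (1.432 + 0.644) / 2 = 1.038 m/s
q = v̄ × d × w = 1.038 × 0.76 × 2.05 = 1.617 m³/s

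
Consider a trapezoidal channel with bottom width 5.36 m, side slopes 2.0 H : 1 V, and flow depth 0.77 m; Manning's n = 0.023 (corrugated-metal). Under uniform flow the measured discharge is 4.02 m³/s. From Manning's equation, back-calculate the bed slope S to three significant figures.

A = (b + z·y)·y = (5.36 + 2.0×0.77)×0.77 = 5.313 m²
P = b + 2y√(1+z²) = 5.36 + 2×0.77×√(1+2.0²) = 8.804 m
R = A/P = 5.313/8.804 = 0.6035 m
S = (Q·n / (1·A·R^(2/3)))² = (4.02×0.023 / (1×5.313×0.7141))² = 0.0005938

0.000594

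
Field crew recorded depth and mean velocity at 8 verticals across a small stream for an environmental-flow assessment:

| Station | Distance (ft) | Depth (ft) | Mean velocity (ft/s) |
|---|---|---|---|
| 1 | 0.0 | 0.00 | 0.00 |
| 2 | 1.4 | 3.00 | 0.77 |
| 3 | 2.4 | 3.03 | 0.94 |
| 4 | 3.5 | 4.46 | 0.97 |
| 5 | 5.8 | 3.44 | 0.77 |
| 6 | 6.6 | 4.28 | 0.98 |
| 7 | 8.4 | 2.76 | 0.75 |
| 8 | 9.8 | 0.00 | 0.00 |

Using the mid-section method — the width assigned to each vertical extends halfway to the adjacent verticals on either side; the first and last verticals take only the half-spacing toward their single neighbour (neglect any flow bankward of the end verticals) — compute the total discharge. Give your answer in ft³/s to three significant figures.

26.0 ft³/s

w_2 = (2.4 − 0.0)/2 = 1.2 ft; q_2 = 0.77 × 3.00 × 1.2 = 2.772 ft³/s
w_3 = (3.5 − 1.4)/2 = 1.05 ft; q_3 = 0.94 × 3.03 × 1.05 = 2.991 ft³/s
w_4 = (5.8 − 2.4)/2 = 1.7 ft; q_4 = 0.97 × 4.46 × 1.7 = 7.355 ft³/s
w_5 = (6.6 − 3.5)/2 = 1.55 ft; q_5 = 0.77 × 3.44 × 1.55 = 4.106 ft³/s
w_6 = (8.4 − 5.8)/2 = 1.3 ft; q_6 = 0.98 × 4.28 × 1.3 = 5.453 ft³/s
w_7 = (9.8 − 6.6)/2 = 1.6 ft; q_7 = 0.75 × 2.76 × 1.6 = 3.312 ft³/s
Stations 1, 8 contribute zero (depth or velocity is 0).
Q = Σ qᵢ = 25.99 ft³/s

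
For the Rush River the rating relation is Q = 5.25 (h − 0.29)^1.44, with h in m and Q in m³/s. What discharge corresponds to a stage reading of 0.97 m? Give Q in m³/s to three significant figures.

3.01 m³/s

Q = 5.25 × (0.97 − 0.29)^1.44 = 5.25 × 0.68^1.44 = 3.013 m³/s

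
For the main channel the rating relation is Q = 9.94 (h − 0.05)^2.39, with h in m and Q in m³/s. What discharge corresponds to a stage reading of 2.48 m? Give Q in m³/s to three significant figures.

83.0 m³/s

Q = 9.94 × (2.48 − 0.05)^2.39 = 9.94 × 2.43^2.39 = 82.98 m³/s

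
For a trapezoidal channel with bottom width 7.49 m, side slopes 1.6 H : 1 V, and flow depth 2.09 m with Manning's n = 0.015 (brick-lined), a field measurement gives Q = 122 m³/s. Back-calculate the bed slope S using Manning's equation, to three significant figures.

A = (b + z·y)·y = (7.49 + 1.6×2.09)×2.09 = 22.64 m²
P = b + 2y√(1+z²) = 7.49 + 2×2.09×√(1+1.6²) = 15.38 m
R = A/P = 22.64/15.38 = 1.473 m
S = (Q·n / (1·A·R^(2/3)))² = (122×0.015 / (1×22.64×1.294))² = 0.003899

0.00390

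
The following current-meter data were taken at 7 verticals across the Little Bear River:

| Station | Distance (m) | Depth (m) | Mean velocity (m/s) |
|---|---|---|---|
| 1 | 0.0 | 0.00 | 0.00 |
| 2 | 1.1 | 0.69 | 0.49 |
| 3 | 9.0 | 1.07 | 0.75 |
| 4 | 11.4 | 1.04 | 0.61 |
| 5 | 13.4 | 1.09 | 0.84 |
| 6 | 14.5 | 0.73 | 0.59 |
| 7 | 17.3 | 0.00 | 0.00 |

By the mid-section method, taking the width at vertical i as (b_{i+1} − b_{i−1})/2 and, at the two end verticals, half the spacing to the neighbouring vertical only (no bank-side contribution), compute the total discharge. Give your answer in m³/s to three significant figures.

w_2 = (9.0 − 0.0)/2 = 4.5 m; q_2 = 0.49 × 0.69 × 4.5 = 1.521 m³/s
w_3 = (11.4 − 1.1)/2 = 5.15 m; q_3 = 0.75 × 1.07 × 5.15 = 4.133 m³/s
w_4 = (13.4 − 9.0)/2 = 2.2 m; q_4 = 0.61 × 1.04 × 2.2 = 1.396 m³/s
w_5 = (14.5 − 11.4)/2 = 1.55 m; q_5 = 0.84 × 1.09 × 1.55 = 1.419 m³/s
w_6 = (17.3 − 13.4)/2 = 1.95 m; q_6 = 0.59 × 0.73 × 1.95 = 0.8399 m³/s
Stations 1, 7 contribute zero (depth or velocity is 0).
Q = Σ qᵢ = 9.309 m³/s

9.31 m³/s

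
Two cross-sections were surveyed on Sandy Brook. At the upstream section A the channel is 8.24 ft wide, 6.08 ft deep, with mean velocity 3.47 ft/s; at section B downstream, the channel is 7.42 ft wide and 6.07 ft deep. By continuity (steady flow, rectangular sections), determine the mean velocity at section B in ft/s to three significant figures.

Q = A₁V₁ = (8.24×6.08) × 3.47 = 173.8 ft³/s
A₂ = 7.42 × 6.07 = 45.04 ft²
V₂ = Q/A₂ = 173.8/45.04 = 3.860 ft/s

3.86 ft/s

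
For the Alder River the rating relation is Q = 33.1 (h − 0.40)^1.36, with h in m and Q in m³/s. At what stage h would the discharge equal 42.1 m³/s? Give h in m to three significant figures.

h − h₀ = (Q/C)^(1/b) = (42.1/33.1)^(1/1.36) = 1.193 m
h = 0.40 + 1.193 = 1.593 m

1.59 m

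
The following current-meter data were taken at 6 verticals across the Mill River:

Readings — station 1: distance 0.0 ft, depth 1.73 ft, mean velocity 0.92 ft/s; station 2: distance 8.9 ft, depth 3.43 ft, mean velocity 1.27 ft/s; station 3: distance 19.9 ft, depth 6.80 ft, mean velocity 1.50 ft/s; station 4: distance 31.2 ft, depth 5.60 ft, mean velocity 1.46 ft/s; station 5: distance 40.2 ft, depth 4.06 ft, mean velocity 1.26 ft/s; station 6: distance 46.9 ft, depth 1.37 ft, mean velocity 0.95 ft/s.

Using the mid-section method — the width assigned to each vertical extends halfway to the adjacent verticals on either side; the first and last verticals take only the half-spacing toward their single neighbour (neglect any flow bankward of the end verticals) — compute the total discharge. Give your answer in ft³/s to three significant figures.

292 ft³/s

w_1 = (8.9 − 0.0)/2 = 4.45 ft; q_1 = 0.92 × 1.73 × 4.45 = 7.083 ft³/s
w_2 = (19.9 − 0.0)/2 = 9.95 ft; q_2 = 1.27 × 3.43 × 9.95 = 43.34 ft³/s
w_3 = (31.2 − 8.9)/2 = 11.15 ft; q_3 = 1.50 × 6.80 × 11.15 = 113.7 ft³/s
w_4 = (40.2 − 19.9)/2 = 10.15 ft; q_4 = 1.46 × 5.60 × 10.15 = 82.99 ft³/s
w_5 = (46.9 − 31.2)/2 = 7.85 ft; q_5 = 1.26 × 4.06 × 7.85 = 40.16 ft³/s
w_6 = (46.9 − 40.2)/2 = 3.35 ft; q_6 = 0.95 × 1.37 × 3.35 = 4.360 ft³/s
Q = Σ qᵢ = 291.7 ft³/s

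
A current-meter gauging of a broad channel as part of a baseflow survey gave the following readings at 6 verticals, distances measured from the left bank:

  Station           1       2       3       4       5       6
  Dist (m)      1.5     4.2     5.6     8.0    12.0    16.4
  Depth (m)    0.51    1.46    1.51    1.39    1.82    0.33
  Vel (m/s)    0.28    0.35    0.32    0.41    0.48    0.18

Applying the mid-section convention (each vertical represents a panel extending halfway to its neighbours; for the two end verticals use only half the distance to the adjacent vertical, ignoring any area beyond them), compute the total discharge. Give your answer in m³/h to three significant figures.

28000 m³/h

w_1 = (4.2 − 1.5)/2 = 1.35 m; q_1 = 0.28 × 0.51 × 1.35 = 0.1928 m³/s
w_2 = (5.6 − 1.5)/2 = 2.05 m; q_2 = 0.35 × 1.46 × 2.05 = 1.048 m³/s
w_3 = (8.0 − 4.2)/2 = 1.9 m; q_3 = 0.32 × 1.51 × 1.9 = 0.9181 m³/s
w_4 = (12.0 − 5.6)/2 = 3.2 m; q_4 = 0.41 × 1.39 × 3.2 = 1.824 m³/s
w_5 = (16.4 − 8.0)/2 = 4.2 m; q_5 = 0.48 × 1.82 × 4.2 = 3.669 m³/s
w_6 = (16.4 − 12.0)/2 = 2.2 m; q_6 = 0.18 × 0.33 × 2.2 = 0.1307 m³/s
Q = Σ qᵢ = 7.782 m³/s
= 7.782 × 3600 = 28010 m³/h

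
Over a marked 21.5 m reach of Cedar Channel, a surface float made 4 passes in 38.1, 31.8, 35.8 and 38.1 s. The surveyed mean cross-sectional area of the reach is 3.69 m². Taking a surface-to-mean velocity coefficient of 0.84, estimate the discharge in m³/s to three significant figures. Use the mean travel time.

t̄ = (38.1 + 31.8 + 35.8 + 38.1) / 4 = 35.95 s
v_surface = L / t̄ = 21.5 / 35.95 = 0.5981 m/s
v_mean = 0.84 × 0.5981 = 0.5024 m/s
Q = A × v_mean = 3.69 × 0.5024 = 1.854 m³/s

1.85 m³/s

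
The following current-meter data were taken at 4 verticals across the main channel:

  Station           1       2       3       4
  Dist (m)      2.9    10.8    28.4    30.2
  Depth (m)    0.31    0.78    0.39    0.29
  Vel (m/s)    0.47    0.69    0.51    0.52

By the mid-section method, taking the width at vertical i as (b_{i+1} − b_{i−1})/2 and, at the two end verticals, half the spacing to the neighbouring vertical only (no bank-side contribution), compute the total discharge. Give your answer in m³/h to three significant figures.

w_1 = (10.8 − 2.9)/2 = 3.95 m; q_1 = 0.47 × 0.31 × 3.95 = 0.5755 m³/s
w_2 = (28.4 − 2.9)/2 = 12.75 m; q_2 = 0.69 × 0.78 × 12.75 = 6.862 m³/s
w_3 = (30.2 − 10.8)/2 = 9.7 m; q_3 = 0.51 × 0.39 × 9.7 = 1.929 m³/s
w_4 = (30.2 − 28.4)/2 = 0.9 m; q_4 = 0.52 × 0.29 × 0.9 = 0.1357 m³/s
Q = Σ qᵢ = 9.503 m³/s
= 9.503 × 3600 = 34210 m³/h

34200 m³/h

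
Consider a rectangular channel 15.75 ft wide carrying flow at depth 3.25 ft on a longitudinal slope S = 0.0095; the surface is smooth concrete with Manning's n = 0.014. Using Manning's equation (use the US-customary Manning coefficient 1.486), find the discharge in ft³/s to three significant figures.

923 ft³/s

A = b·y = 15.75 × 3.25 = 51.19 ft²
P = b + 2y = 15.75 + 2×3.25 = 22.25 ft
R = A/P = 51.19/22.25 = 2.301 ft
Q = (1.486/n)·A·R^(2/3)·S^(1/2) = (1.486/0.014) × 51.19 × 2.301^(2/3) × 0.0095^(1/2) = 922.9 ft³/s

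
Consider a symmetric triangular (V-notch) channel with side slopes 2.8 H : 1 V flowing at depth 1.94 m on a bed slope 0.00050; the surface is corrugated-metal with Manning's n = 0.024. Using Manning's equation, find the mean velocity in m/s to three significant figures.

A = z·y² = 2.8×1.94² = 10.54 m²
P = 2y√(1+z²) = 2×1.94×√(1+2.8²) = 11.54 m
R = A/P = 10.54/11.54 = 0.9135 m
Q = (1/n)·A·R^(2/3)·S^(1/2) = (1/0.024) × 10.54 × 0.9135^(2/3) × 0.00050^(1/2) = 9.244 m³/s
V = Q/A = 9.244/10.54 = 0.8772 m/s

0.877 m/s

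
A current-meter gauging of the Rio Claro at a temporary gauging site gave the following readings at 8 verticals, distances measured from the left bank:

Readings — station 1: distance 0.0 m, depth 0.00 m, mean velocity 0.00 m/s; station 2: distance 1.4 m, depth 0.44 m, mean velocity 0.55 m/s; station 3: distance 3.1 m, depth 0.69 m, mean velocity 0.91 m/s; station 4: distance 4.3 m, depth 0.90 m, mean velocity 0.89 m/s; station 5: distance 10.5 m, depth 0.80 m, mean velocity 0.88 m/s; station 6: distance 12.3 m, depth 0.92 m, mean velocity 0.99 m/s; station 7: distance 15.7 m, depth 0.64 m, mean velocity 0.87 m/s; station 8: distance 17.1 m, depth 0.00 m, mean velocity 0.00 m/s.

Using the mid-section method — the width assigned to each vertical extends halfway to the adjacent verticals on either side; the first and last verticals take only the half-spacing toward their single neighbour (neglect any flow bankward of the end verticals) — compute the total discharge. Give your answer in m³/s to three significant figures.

w_2 = (3.1 − 0.0)/2 = 1.55 m; q_2 = 0.55 × 0.44 × 1.55 = 0.3751 m³/s
w_3 = (4.3 − 1.4)/2 = 1.45 m; q_3 = 0.91 × 0.69 × 1.45 = 0.9105 m³/s
w_4 = (10.5 − 3.1)/2 = 3.7 m; q_4 = 0.89 × 0.90 × 3.7 = 2.964 m³/s
w_5 = (12.3 − 4.3)/2 = 4 m; q_5 = 0.88 × 0.80 × 4 = 2.816 m³/s
w_6 = (15.7 − 10.5)/2 = 2.6 m; q_6 = 0.99 × 0.92 × 2.6 = 2.368 m³/s
w_7 = (17.1 − 12.3)/2 = 2.4 m; q_7 = 0.87 × 0.64 × 2.4 = 1.336 m³/s
Stations 1, 8 contribute zero (depth or velocity is 0).
Q = Σ qᵢ = 10.77 m³/s

10.8 m³/s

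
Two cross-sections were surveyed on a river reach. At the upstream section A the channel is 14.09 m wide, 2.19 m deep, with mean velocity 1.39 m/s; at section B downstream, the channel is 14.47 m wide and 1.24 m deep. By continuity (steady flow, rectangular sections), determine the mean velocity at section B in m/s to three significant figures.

2.39 m/s

Q = A₁V₁ = (14.09×2.19) × 1.39 = 42.89 m³/s
A₂ = 14.47 × 1.24 = 17.94 m²
V₂ = Q/A₂ = 42.89/17.94 = 2.390 m/s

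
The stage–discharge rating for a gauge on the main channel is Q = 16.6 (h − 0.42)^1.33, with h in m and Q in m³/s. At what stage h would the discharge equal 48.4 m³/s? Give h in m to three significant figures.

2.66 m

h − h₀ = (Q/C)^(1/b) = (48.4/16.6)^(1/1.33) = 2.236 m
h = 0.42 + 2.236 = 2.656 m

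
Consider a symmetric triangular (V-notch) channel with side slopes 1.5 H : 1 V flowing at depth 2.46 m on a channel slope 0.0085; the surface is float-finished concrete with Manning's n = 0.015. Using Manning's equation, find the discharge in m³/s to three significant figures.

A = z·y² = 1.5×2.46² = 9.077 m²
P = 2y√(1+z²) = 2×2.46×√(1+1.5²) = 8.870 m
R = A/P = 9.077/8.870 = 1.023 m
Q = (1/n)·A·R^(2/3)·S^(1/2) = (1/0.015) × 9.077 × 1.023^(2/3) × 0.0085^(1/2) = 56.66 m³/s

56.7 m³/s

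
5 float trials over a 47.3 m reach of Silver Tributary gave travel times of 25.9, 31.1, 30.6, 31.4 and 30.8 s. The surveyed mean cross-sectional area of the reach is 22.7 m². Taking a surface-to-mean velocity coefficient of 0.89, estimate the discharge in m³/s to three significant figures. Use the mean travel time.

t̄ = (25.9 + 31.1 + 30.6 + 31.4 + 30.8) / 5 = 29.96 s
v_surface = L / t̄ = 47.3 / 29.96 = 1.579 m/s
v_mean = 0.89 × 1.579 = 1.405 m/s
Q = A × v_mean = 22.7 × 1.405 = 31.90 m³/s

31.9 m³/s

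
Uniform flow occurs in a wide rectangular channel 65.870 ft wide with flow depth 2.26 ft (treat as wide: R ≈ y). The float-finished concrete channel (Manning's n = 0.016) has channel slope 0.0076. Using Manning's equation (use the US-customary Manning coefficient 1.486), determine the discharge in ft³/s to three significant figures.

A = b·y = 65.870 × 2.26 = 148.9 ft²
Wide channel: R ≈ y = 2.26 ft
Q = (1.486/n)·A·R^(2/3)·S^(1/2) = (1.486/0.016) × 148.9 × 2.260^(2/3) × 0.0076^(1/2) = 2076 ft³/s

2080 ft³/s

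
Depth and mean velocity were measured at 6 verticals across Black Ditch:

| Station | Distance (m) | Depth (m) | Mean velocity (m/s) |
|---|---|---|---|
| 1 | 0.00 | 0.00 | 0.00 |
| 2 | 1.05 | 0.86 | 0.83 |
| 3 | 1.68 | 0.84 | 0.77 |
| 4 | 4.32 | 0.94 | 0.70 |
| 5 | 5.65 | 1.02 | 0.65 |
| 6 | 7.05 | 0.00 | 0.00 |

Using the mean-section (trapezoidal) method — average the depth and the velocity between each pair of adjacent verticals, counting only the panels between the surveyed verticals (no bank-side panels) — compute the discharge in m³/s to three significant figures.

3.45 m³/s

Panel 1-2: Δb = 1.05 m, d̄ = (0.00+0.86)/2 = 0.43, v̄ = (0.00+0.83)/2 = 0.415 → q = 1.05×0.43×0.415 = 0.1874 m³/s
Panel 2-3: Δb = 0.63 m, d̄ = (0.86+0.84)/2 = 0.85, v̄ = (0.83+0.77)/2 = 0.8 → q = 0.63×0.85×0.8 = 0.4284 m³/s
Panel 3-4: Δb = 2.64 m, d̄ = (0.84+0.94)/2 = 0.89, v̄ = (0.77+0.70)/2 = 0.735 → q = 2.64×0.89×0.735 = 1.727 m³/s
Panel 4-5: Δb = 1.33 m, d̄ = (0.94+1.02)/2 = 0.98, v̄ = (0.70+0.65)/2 = 0.675 → q = 1.33×0.98×0.675 = 0.8798 m³/s
Panel 5-6: Δb = 1.4 m, d̄ = (1.02+0.00)/2 = 0.51, v̄ = (0.65+0.00)/2 = 0.325 → q = 1.4×0.51×0.325 = 0.2321 m³/s
Q = Σ q = 3.455 m³/s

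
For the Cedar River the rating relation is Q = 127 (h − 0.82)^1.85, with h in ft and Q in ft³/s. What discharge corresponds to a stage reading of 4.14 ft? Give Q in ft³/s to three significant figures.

Q = 127 × (4.14 − 0.82)^1.85 = 127 × 3.32^1.85 = 1169 ft³/s

1170 ft³/s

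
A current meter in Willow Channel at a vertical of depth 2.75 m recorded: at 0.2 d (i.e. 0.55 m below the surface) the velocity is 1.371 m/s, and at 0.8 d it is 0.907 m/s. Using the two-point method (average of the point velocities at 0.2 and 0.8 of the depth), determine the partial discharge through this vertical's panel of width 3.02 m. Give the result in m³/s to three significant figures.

9.46 m³/s

v̄ = (1.371 + 0.907) / 2 = 1.139 m/s
q = v̄ × d × w = 1.139 × 2.75 × 3.02 = 9.459 m³/s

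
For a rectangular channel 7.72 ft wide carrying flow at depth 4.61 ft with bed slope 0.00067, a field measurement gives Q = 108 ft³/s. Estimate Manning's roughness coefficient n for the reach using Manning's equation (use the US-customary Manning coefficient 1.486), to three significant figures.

A = b·y = 7.72 × 4.61 = 35.59 ft²
P = b + 2y = 7.72 + 2×4.61 = 16.94 ft
R = A/P = 35.59/16.94 = 2.101 ft
n = (1.486/Q)·A·R^(2/3)·S^(1/2) = (1.486/108) × 35.59 × 1.640 × 0.02588 = 0.02079

0.0208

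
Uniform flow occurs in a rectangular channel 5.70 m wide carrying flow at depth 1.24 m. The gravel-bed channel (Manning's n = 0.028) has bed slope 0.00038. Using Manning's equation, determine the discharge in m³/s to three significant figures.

4.46 m³/s

A = b·y = 5.70 × 1.24 = 7.068 m²
P = b + 2y = 5.70 + 2×1.24 = 8.180 m
R = A/P = 7.068/8.180 = 0.8641 m
Q = (1/n)·A·R^(2/3)·S^(1/2) = (1/0.028) × 7.068 × 0.8641^(2/3) × 0.00038^(1/2) = 4.464 m³/s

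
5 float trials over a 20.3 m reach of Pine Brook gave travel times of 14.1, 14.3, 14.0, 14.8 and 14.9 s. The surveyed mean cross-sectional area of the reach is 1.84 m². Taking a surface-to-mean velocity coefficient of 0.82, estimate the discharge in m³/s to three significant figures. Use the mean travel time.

t̄ = (14.1 + 14.3 + 14.0 + 14.8 + 14.9) / 5 = 14.42 s
v_surface = L / t̄ = 20.3 / 14.42 = 1.408 m/s
v_mean = 0.82 × 1.408 = 1.154 m/s
Q = A × v_mean = 1.84 × 1.154 = 2.124 m³/s

2.12 m³/s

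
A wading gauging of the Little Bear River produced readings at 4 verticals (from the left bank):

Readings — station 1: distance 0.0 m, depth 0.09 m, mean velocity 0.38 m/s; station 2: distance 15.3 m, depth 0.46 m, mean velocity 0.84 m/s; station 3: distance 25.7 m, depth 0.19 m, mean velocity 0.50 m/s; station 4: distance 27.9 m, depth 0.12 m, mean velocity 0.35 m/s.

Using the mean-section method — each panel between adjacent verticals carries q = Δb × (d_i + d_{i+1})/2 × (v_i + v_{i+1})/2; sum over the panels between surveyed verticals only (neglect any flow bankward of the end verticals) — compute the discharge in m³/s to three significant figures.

Panel 1-2: Δb = 15.3 m, d̄ = (0.09+0.46)/2 = 0.275, v̄ = (0.38+0.84)/2 = 0.61 → q = 15.3×0.275×0.61 = 2.567 m³/s
Panel 2-3: Δb = 10.4 m, d̄ = (0.46+0.19)/2 = 0.325, v̄ = (0.84+0.50)/2 = 0.67 → q = 10.4×0.325×0.67 = 2.265 m³/s
Panel 3-4: Δb = 2.2 m, d̄ = (0.19+0.12)/2 = 0.155, v̄ = (0.50+0.35)/2 = 0.425 → q = 2.2×0.155×0.425 = 0.1449 m³/s
Q = Σ q = 4.976 m³/s

4.98 m³/s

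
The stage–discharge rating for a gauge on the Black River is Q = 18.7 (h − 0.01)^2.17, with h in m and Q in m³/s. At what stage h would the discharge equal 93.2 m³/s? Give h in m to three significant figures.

h − h₀ = (Q/C)^(1/b) = (93.2/18.7)^(1/2.17) = 2.096 m
h = 0.01 + 2.096 = 2.106 m

2.11 m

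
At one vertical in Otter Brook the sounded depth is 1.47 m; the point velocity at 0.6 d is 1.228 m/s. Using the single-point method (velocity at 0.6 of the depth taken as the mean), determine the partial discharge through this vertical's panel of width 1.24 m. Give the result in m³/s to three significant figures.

v̄ = v₀.₆ = 1.228 m/s
q = v̄ × d × w = 1.228 × 1.47 × 1.24 = 2.238 m³/s

2.24 m³/s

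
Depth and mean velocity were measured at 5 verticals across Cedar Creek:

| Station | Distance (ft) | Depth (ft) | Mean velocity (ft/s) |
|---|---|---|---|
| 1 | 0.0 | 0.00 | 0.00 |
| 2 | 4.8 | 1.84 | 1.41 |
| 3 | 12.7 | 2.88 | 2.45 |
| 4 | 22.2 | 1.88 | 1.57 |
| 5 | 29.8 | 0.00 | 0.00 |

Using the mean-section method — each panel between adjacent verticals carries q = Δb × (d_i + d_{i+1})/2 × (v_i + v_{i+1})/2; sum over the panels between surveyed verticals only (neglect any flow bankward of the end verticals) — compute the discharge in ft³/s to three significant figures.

90.2 ft³/s

Panel 1-2: Δb = 4.8 ft, d̄ = (0.00+1.84)/2 = 0.92, v̄ = (0.00+1.41)/2 = 0.705 → q = 4.8×0.92×0.705 = 3.113 ft³/s
Panel 2-3: Δb = 7.9 ft, d̄ = (1.84+2.88)/2 = 2.36, v̄ = (1.41+2.45)/2 = 1.93 → q = 7.9×2.36×1.93 = 35.98 ft³/s
Panel 3-4: Δb = 9.5 ft, d̄ = (2.88+1.88)/2 = 2.38, v̄ = (2.45+1.57)/2 = 2.01 → q = 9.5×2.38×2.01 = 45.45 ft³/s
Panel 4-5: Δb = 7.6 ft, d̄ = (1.88+0.00)/2 = 0.94, v̄ = (1.57+0.00)/2 = 0.785 → q = 7.6×0.94×0.785 = 5.608 ft³/s
Q = Σ q = 90.15 ft³/s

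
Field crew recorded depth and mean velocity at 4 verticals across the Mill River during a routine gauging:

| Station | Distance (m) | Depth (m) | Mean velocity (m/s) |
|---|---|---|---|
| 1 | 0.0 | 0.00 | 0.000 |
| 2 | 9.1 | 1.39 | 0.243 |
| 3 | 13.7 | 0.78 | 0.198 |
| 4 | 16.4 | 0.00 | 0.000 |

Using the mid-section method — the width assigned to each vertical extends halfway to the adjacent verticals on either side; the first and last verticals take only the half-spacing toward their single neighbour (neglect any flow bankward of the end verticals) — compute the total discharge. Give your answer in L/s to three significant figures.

w_2 = (13.7 − 0.0)/2 = 6.85 m; q_2 = 0.243 × 1.39 × 6.85 = 2.314 m³/s
w_3 = (16.4 − 9.1)/2 = 3.65 m; q_3 = 0.198 × 0.78 × 3.65 = 0.5637 m³/s
Stations 1, 4 contribute zero (depth or velocity is 0).
Q = Σ qᵢ = 2.877 m³/s
= 2.877 × 1000 = 2877 L/s

2880 L/s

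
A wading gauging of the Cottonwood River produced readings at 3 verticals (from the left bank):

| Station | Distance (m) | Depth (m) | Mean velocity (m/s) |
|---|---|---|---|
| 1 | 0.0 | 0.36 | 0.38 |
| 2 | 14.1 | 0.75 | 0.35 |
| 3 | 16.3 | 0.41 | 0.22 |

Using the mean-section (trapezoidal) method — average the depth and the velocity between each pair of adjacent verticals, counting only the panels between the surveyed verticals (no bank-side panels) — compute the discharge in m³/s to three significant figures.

3.22 m³/s

Panel 1-2: Δb = 14.1 m, d̄ = (0.36+0.75)/2 = 0.555, v̄ = (0.38+0.35)/2 = 0.365 → q = 14.1×0.555×0.365 = 2.856 m³/s
Panel 2-3: Δb = 2.2 m, d̄ = (0.75+0.41)/2 = 0.58, v̄ = (0.35+0.22)/2 = 0.285 → q = 2.2×0.58×0.285 = 0.3637 m³/s
Q = Σ q = 3.220 m³/s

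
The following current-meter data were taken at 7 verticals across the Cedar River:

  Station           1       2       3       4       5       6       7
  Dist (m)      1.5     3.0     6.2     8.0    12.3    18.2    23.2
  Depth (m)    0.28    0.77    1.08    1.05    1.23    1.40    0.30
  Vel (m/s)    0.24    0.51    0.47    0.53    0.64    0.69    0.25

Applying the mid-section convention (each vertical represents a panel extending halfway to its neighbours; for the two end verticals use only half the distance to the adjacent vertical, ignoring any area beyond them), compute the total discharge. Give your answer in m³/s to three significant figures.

13.4 m³/s

w_1 = (3.0 − 1.5)/2 = 0.75 m; q_1 = 0.24 × 0.28 × 0.75 = 0.05040 m³/s
w_2 = (6.2 − 1.5)/2 = 2.35 m; q_2 = 0.51 × 0.77 × 2.35 = 0.9228 m³/s
w_3 = (8.0 − 3.0)/2 = 2.5 m; q_3 = 0.47 × 1.08 × 2.5 = 1.269 m³/s
w_4 = (12.3 − 6.2)/2 = 3.05 m; q_4 = 0.53 × 1.05 × 3.05 = 1.697 m³/s
w_5 = (18.2 − 8.0)/2 = 5.1 m; q_5 = 0.64 × 1.23 × 5.1 = 4.015 m³/s
w_6 = (23.2 − 12.3)/2 = 5.45 m; q_6 = 0.69 × 1.40 × 5.45 = 5.265 m³/s
w_7 = (23.2 − 18.2)/2 = 2.5 m; q_7 = 0.25 × 0.30 × 2.5 = 0.1875 m³/s
Q = Σ qᵢ = 13.41 m³/s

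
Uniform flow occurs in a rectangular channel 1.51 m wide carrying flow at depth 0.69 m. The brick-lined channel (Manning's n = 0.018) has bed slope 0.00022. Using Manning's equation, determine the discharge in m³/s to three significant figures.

A = b·y = 1.51 × 0.69 = 1.042 m²
P = b + 2y = 1.51 + 2×0.69 = 2.890 m
R = A/P = 1.042/2.890 = 0.3605 m
Q = (1/n)·A·R^(2/3)·S^(1/2) = (1/0.018) × 1.042 × 0.3605^(2/3) × 0.00022^(1/2) = 0.4349 m³/s

0.435 m³/s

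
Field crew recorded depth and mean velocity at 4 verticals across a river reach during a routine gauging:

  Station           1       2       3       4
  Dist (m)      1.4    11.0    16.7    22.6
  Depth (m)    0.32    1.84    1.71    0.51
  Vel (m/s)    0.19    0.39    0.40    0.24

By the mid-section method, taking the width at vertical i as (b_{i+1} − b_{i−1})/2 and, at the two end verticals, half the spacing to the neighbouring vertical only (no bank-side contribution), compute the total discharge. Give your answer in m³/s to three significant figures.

10.1 m³/s

w_1 = (11.0 − 1.4)/2 = 4.8 m; q_1 = 0.19 × 0.32 × 4.8 = 0.2918 m³/s
w_2 = (16.7 − 1.4)/2 = 7.65 m; q_2 = 0.39 × 1.84 × 7.65 = 5.490 m³/s
w_3 = (22.6 − 11.0)/2 = 5.8 m; q_3 = 0.40 × 1.71 × 5.8 = 3.967 m³/s
w_4 = (22.6 − 16.7)/2 = 2.95 m; q_4 = 0.24 × 0.51 × 2.95 = 0.3611 m³/s
Q = Σ qᵢ = 10.11 m³/s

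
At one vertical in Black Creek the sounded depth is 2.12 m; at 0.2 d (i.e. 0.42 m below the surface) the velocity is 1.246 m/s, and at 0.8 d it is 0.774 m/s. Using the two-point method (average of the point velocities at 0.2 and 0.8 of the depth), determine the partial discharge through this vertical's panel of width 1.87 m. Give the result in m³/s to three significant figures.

v̄ = (1.246 + 0.774) / 2 = 1.010 m/s
q = v̄ × d × w = 1.010 × 2.12 × 1.87 = 4.004 m³/s

4.00 m³/s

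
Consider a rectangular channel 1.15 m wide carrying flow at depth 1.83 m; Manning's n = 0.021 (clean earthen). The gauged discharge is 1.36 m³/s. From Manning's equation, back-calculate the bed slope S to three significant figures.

0.000554

A = b·y = 1.15 × 1.83 = 2.105 m²
P = b + 2y = 1.15 + 2×1.83 = 4.810 m
R = A/P = 2.105/4.810 = 0.4375 m
S = (Q·n / (1·A·R^(2/3)))² = (1.36×0.021 / (1×2.105×0.5763))² = 0.0005545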